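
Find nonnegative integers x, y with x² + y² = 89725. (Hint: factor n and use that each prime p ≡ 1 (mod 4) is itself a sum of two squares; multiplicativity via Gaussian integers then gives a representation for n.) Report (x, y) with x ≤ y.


Step 1: Factor n = 89725 = 5^2 · 37 · 97.
Step 2: Check the mod-4 condition on each prime factor: 5 ≡ 1 (mod 4), exponent 2; 37 ≡ 1 (mod 4), exponent 1; 97 ≡ 1 (mod 4), exponent 1.
All primes ≡ 3 (mod 4) appear to even exponent (or don't appear), so by the two-squares theorem n IS expressible as a sum of two squares.
Step 3: Build a representation. Group n = k² · m with k = 5 and m = 37 · 97 = 3589 (a product of primes ≡ 1 (mod 4)); a representation of m scales to one of n via (k·x)² + (k·y)² = k²(x² + y²). Each prime p ≡ 1 (mod 4) is itself a sum of two squares; find a² by testing p − a² for a perfect square:
  37: 37 − 1² = 36 = 6² ⇒ 37 = 1² + 6².
  97: 97 − 1² = 96, 97 − 2² = 93, 97 − 3² = 88, 97 − 4² = 81 = 9² ⇒ 97 = 4² + 9².
  Combine using the Brahmagupta–Fibonacci identity (a² + b²)(c² + d²) = (ac − bd)² + (ad + bc)² = (ac + bd)² + (ad − bc)²:
  37 · 97 = 3589: from (1² + 6²)(4² + 9²), take (1·4 − 6·9, 1·9 + 6·4) = (4 − 54, 9 + 24) = (-50, 33); dropping signs (only squares matter) gives (50, 33); check 50² + 33² = 2500 + 1089 = 3589 ✓.
  Scale by k = 5: (5·50, 5·33) = (250, 165).
Step 4: Order so x ≤ y and verify: 165² + 250² = 27225 + 62500 = 89725 = n. ✓

n = 89725 = 165² + 250² (one valid representation with x ≤ y).


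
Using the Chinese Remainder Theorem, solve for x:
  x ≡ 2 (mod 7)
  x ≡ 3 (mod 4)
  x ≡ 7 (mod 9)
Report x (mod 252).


Moduli 7, 4, 9 are pairwise coprime; by CRT there is a unique solution modulo M = 7 · 4 · 9 = 252.
Solve pairwise, accumulating the modulus:
  Start with x ≡ 2 (mod 7).
  Combine with x ≡ 3 (mod 4): since gcd(7, 4) = 1, we get a unique residue mod 28.
    Write x = 2 + 7·t and substitute into x ≡ 3 (mod 4): 7·t ≡ 3 − 2 = 1 (mod 4).
    Reduce coefficients mod 4: 3·t ≡ 1 (mod 4).
    The inverse of 3 mod 4 is 3 (since 3·3 = 9 = 2·4 + 1), so t ≡ 3·1 = 3 ≡ 3 (mod 4).
    Then x = 2 + 7·3 = 23, valid modulo lcm(7, 4) = 28: x ≡ 23 (mod 28).
  Combine with x ≡ 7 (mod 9): since gcd(28, 9) = 1, we get a unique residue mod 252.
    Write x = 23 + 28·t and substitute into x ≡ 7 (mod 9): 28·t ≡ 7 − 23 = -16 (mod 9).
    Reduce coefficients mod 9: 1·t ≡ 2 (mod 9).
    So t ≡ 2 (mod 9).
    Then x = 23 + 28·2 = 79, valid modulo lcm(28, 9) = 252: x ≡ 79 (mod 252).
Verify: 79 mod 7 = 2 ✓, 79 mod 4 = 3 ✓, 79 mod 9 = 7 ✓.

x ≡ 79 (mod 252).


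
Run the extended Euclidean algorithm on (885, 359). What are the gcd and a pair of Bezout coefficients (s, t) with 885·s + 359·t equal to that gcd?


Euclidean algorithm on (885, 359) — divide until remainder is 0:
  885 = 2 · 359 + 167
  359 = 2 · 167 + 25
  167 = 6 · 25 + 17
  25 = 1 · 17 + 8
  17 = 2 · 8 + 1
  8 = 8 · 1 + 0
gcd(885, 359) = 1.
Track Bezout coefficients alongside the remainders: start with r₀ = 885 = a·1 + b·0 (s = 1, t = 0) and r₁ = 359 = a·0 + b·1 (s = 0, t = 1); each new remainder r_{k+1} = r_{k-1} − q_k·r_k inherits s_{k+1} = s_{k-1} − q_k·s_k, t_{k+1} = t_{k-1} − q_k·t_k, so r_k = a·s_k + b·t_k at every step:
  q = 2: r = 167, s = 1 − 2·0 = 1, t = 0 − 2·1 = -2  (check: 885·1 + 359·(-2) = 167)
  q = 2: r = 25, s = 0 − 2·1 = -2, t = 1 − 2·(-2) = 5  (check: 885·(-2) + 359·5 = 25)
  q = 6: r = 17, s = 1 − 6·(-2) = 13, t = -2 − 6·5 = -32  (check: 885·13 + 359·(-32) = 17)
  q = 1: r = 8, s = -2 − 1·13 = -15, t = 5 − 1·(-32) = 37  (check: 885·(-15) + 359·37 = 8)
  q = 2: r = 1, s = 13 − 2·(-15) = 43, t = -32 − 2·37 = -106  (check: 885·43 + 359·(-106) = 1)
The row with r = 1 (the gcd) gives the Bezout coefficients s = 43, t = -106.
Result: 885 · (43) + 359 · (-106) = 1.

gcd(885, 359) = 1; s = 43, t = -106 (check: 885·43 + 359·(-106) = 1).


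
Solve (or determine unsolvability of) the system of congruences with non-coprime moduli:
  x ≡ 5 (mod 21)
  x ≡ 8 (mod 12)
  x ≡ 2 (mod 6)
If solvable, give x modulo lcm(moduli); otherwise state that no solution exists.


Moduli 21, 12, 6 are not pairwise coprime, so CRT works modulo lcm(m_i) when all pairwise compatibility conditions hold.
Pairwise compatibility: gcd(m_i, m_j) must divide a_i - a_j for every pair.
Merge one congruence at a time:
  Start: x ≡ 5 (mod 21).
  Combine with x ≡ 8 (mod 12): gcd(21, 12) = 3; 8 - 5 = 3, which IS divisible by 3, so compatible.
    Write x = 5 + 21·t and substitute into x ≡ 8 (mod 12): 21·t ≡ 8 − 5 = 3 (mod 12).
    Divide the congruence (and modulus) by g = 3: 7·t ≡ 1 (mod 4).
    Reduce coefficients mod 4: 3·t ≡ 1 (mod 4).
    The inverse of 3 mod 4 is 3 (since 3·3 = 9 = 2·4 + 1), so t ≡ 3·1 = 3 ≡ 3 (mod 4).
    Then x = 5 + 21·3 = 68, valid modulo lcm(21, 12) = 84: x ≡ 68 (mod 84).
  Combine with x ≡ 2 (mod 6): gcd(84, 6) = 6; 2 - 68 = -66, which IS divisible by 6, so compatible.
    Write x = 68 + 84·t and substitute into x ≡ 2 (mod 6): 84·t ≡ 2 − 68 = -66 (mod 6).
    Divide the congruence (and modulus) by g = 6: 14·t ≡ -11 (mod 1).
    Modulo 1 every t works; take t = 0.
    Then x = 68 + 84·0 = 68, valid modulo lcm(84, 6) = 84: x ≡ 68 (mod 84).
Verify: 68 mod 21 = 5, 68 mod 12 = 8, 68 mod 6 = 2.

x ≡ 68 (mod 84).


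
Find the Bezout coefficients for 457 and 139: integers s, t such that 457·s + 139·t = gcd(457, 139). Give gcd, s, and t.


Euclidean algorithm on (457, 139) — divide until remainder is 0:
  457 = 3 · 139 + 40
  139 = 3 · 40 + 19
  40 = 2 · 19 + 2
  19 = 9 · 2 + 1
  2 = 2 · 1 + 0
gcd(457, 139) = 1.
Track Bezout coefficients alongside the remainders: start with r₀ = 457 = a·1 + b·0 (s = 1, t = 0) and r₁ = 139 = a·0 + b·1 (s = 0, t = 1); each new remainder r_{k+1} = r_{k-1} − q_k·r_k inherits s_{k+1} = s_{k-1} − q_k·s_k, t_{k+1} = t_{k-1} − q_k·t_k, so r_k = a·s_k + b·t_k at every step:
  q = 3: r = 40, s = 1 − 3·0 = 1, t = 0 − 3·1 = -3  (check: 457·1 + 139·(-3) = 40)
  q = 3: r = 19, s = 0 − 3·1 = -3, t = 1 − 3·(-3) = 10  (check: 457·(-3) + 139·10 = 19)
  q = 2: r = 2, s = 1 − 2·(-3) = 7, t = -3 − 2·10 = -23  (check: 457·7 + 139·(-23) = 2)
  q = 9: r = 1, s = -3 − 9·7 = -66, t = 10 − 9·(-23) = 217  (check: 457·(-66) + 139·217 = 1)
The row with r = 1 (the gcd) gives the Bezout coefficients s = -66, t = 217.
Result: 457 · (-66) + 139 · (217) = 1.

gcd(457, 139) = 1; s = -66, t = 217 (check: 457·(-66) + 139·217 = 1).


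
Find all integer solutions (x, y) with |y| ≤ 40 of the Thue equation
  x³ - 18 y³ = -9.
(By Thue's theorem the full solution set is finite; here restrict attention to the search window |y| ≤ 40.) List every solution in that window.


The equation is x³ - 18y³ = -9. For fixed y, x³ = 18·y³ − 9, so a solution requires the RHS to be a perfect cube.
Strategy: iterate y from -40 to 40, compute RHS = 18·y³ − 9, and check whether it is a (positive or negative) perfect cube.
Check small values of y:
  y = 0: RHS = -9 is not a perfect cube.
  y = 1: RHS = 9 is not a perfect cube.
  y = -1: RHS = -27 = (-3)³ ⇒ x = -3 works.
  y = 2: RHS = 135 is not a perfect cube.
  y = -2: RHS = -153 is not a perfect cube.
  y = 3: RHS = 477 is not a perfect cube.
  y = -3: RHS = -495 is not a perfect cube.
Continuing the search up to |y| = 40 finds no further solutions beyond those listed.
Collected solutions: (-3, -1).

Solutions (with |y| ≤ 40): (-3, -1).


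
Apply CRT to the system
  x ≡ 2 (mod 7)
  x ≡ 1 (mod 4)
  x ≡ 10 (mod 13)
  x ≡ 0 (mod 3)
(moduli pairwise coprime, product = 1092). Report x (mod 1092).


Product of moduli M = 7 · 4 · 13 · 3 = 1092.
Merge one congruence at a time:
  Start: x ≡ 2 (mod 7).
  Combine with x ≡ 1 (mod 4); new modulus lcm = 28.
    Write x = 2 + 7·t and substitute into x ≡ 1 (mod 4): 7·t ≡ 1 − 2 = -1 (mod 4).
    Reduce coefficients mod 4: 3·t ≡ 3 (mod 4).
    The inverse of 3 mod 4 is 3 (since 3·3 = 9 = 2·4 + 1), so t ≡ 3·3 = 9 ≡ 1 (mod 4).
    Then x = 2 + 7·1 = 9, valid modulo lcm(7, 4) = 28: x ≡ 9 (mod 28).
  Combine with x ≡ 10 (mod 13); new modulus lcm = 364.
    Write x = 9 + 28·t and substitute into x ≡ 10 (mod 13): 28·t ≡ 10 − 9 = 1 (mod 13).
    Reduce coefficients mod 13: 2·t ≡ 1 (mod 13).
    The inverse of 2 mod 13 is 7 (since 2·7 = 14 = 1·13 + 1), so t ≡ 7·1 = 7 ≡ 7 (mod 13).
    Then x = 9 + 28·7 = 205, valid modulo lcm(28, 13) = 364: x ≡ 205 (mod 364).
  Combine with x ≡ 0 (mod 3); new modulus lcm = 1092.
    Write x = 205 + 364·t and substitute into x ≡ 0 (mod 3): 364·t ≡ 0 − 205 = -205 (mod 3).
    Reduce coefficients mod 3: 1·t ≡ 2 (mod 3).
    So t ≡ 2 (mod 3).
    Then x = 205 + 364·2 = 933, valid modulo lcm(364, 3) = 1092: x ≡ 933 (mod 1092).
Verify against each original: 933 mod 7 = 2, 933 mod 4 = 1, 933 mod 13 = 10, 933 mod 3 = 0.

x ≡ 933 (mod 1092).


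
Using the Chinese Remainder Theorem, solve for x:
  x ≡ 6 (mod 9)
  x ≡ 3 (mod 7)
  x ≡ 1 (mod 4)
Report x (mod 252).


Moduli 9, 7, 4 are pairwise coprime; by CRT there is a unique solution modulo M = 9 · 7 · 4 = 252.
Solve pairwise, accumulating the modulus:
  Start with x ≡ 6 (mod 9).
  Combine with x ≡ 3 (mod 7): since gcd(9, 7) = 1, we get a unique residue mod 63.
    Write x = 6 + 9·t and substitute into x ≡ 3 (mod 7): 9·t ≡ 3 − 6 = -3 (mod 7).
    Reduce coefficients mod 7: 2·t ≡ 4 (mod 7).
    The inverse of 2 mod 7 is 4 (since 2·4 = 8 = 1·7 + 1), so t ≡ 4·4 = 16 ≡ 2 (mod 7).
    Then x = 6 + 9·2 = 24, valid modulo lcm(9, 7) = 63: x ≡ 24 (mod 63).
  Combine with x ≡ 1 (mod 4): since gcd(63, 4) = 1, we get a unique residue mod 252.
    Write x = 24 + 63·t and substitute into x ≡ 1 (mod 4): 63·t ≡ 1 − 24 = -23 (mod 4).
    Reduce coefficients mod 4: 3·t ≡ 1 (mod 4).
    The inverse of 3 mod 4 is 3 (since 3·3 = 9 = 2·4 + 1), so t ≡ 3·1 = 3 ≡ 3 (mod 4).
    Then x = 24 + 63·3 = 213, valid modulo lcm(63, 4) = 252: x ≡ 213 (mod 252).
Verify: 213 mod 9 = 6 ✓, 213 mod 7 = 3 ✓, 213 mod 4 = 1 ✓.

x ≡ 213 (mod 252).


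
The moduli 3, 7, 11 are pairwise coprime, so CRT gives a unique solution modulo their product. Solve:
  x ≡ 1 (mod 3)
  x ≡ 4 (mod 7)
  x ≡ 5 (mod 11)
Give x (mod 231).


Moduli 3, 7, 11 are pairwise coprime; by CRT there is a unique solution modulo M = 3 · 7 · 11 = 231.
Solve pairwise, accumulating the modulus:
  Start with x ≡ 1 (mod 3).
  Combine with x ≡ 4 (mod 7): since gcd(3, 7) = 1, we get a unique residue mod 21.
    Write x = 1 + 3·t and substitute into x ≡ 4 (mod 7): 3·t ≡ 4 − 1 = 3 (mod 7).
    The inverse of 3 mod 7 is 5 (since 3·5 = 15 = 2·7 + 1), so t ≡ 5·3 = 15 ≡ 1 (mod 7).
    Then x = 1 + 3·1 = 4, valid modulo lcm(3, 7) = 21: x ≡ 4 (mod 21).
  Combine with x ≡ 5 (mod 11): since gcd(21, 11) = 1, we get a unique residue mod 231.
    Write x = 4 + 21·t and substitute into x ≡ 5 (mod 11): 21·t ≡ 5 − 4 = 1 (mod 11).
    Reduce coefficients mod 11: 10·t ≡ 1 (mod 11).
    The inverse of 10 mod 11 is 10 (since 10·10 = 100 = 9·11 + 1), so t ≡ 10·1 = 10 ≡ 10 (mod 11).
    Then x = 4 + 21·10 = 214, valid modulo lcm(21, 11) = 231: x ≡ 214 (mod 231).
Verify: 214 mod 3 = 1 ✓, 214 mod 7 = 4 ✓, 214 mod 11 = 5 ✓.

x ≡ 214 (mod 231).


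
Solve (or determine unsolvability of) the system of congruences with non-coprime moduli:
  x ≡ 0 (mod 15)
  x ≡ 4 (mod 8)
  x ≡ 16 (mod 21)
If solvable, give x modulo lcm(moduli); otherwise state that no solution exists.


Moduli 15, 8, 21 are not pairwise coprime, so CRT works modulo lcm(m_i) when all pairwise compatibility conditions hold.
Pairwise compatibility: gcd(m_i, m_j) must divide a_i - a_j for every pair.
Merge one congruence at a time:
  Start: x ≡ 0 (mod 15).
  Combine with x ≡ 4 (mod 8): gcd(15, 8) = 1; 4 - 0 = 4, which IS divisible by 1, so compatible.
    Write x = 0 + 15·t and substitute into x ≡ 4 (mod 8): 15·t ≡ 4 − 0 = 4 (mod 8).
    Reduce coefficients mod 8: 7·t ≡ 4 (mod 8).
    The inverse of 7 mod 8 is 7 (since 7·7 = 49 = 6·8 + 1), so t ≡ 7·4 = 28 ≡ 4 (mod 8).
    Then x = 0 + 15·4 = 60, valid modulo lcm(15, 8) = 120: x ≡ 60 (mod 120).
  Combine with x ≡ 16 (mod 21): gcd(120, 21) = 3, and 16 - 60 = -44 is NOT divisible by 3.
    ⇒ system is inconsistent (no integer solution).

No solution (the system is inconsistent).


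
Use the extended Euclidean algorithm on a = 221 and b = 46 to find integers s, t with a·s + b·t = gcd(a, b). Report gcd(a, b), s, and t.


Euclidean algorithm on (221, 46) — divide until remainder is 0:
  221 = 4 · 46 + 37
  46 = 1 · 37 + 9
  37 = 4 · 9 + 1
  9 = 9 · 1 + 0
gcd(221, 46) = 1.
Track Bezout coefficients alongside the remainders: start with r₀ = 221 = a·1 + b·0 (s = 1, t = 0) and r₁ = 46 = a·0 + b·1 (s = 0, t = 1); each new remainder r_{k+1} = r_{k-1} − q_k·r_k inherits s_{k+1} = s_{k-1} − q_k·s_k, t_{k+1} = t_{k-1} − q_k·t_k, so r_k = a·s_k + b·t_k at every step:
  q = 4: r = 37, s = 1 − 4·0 = 1, t = 0 − 4·1 = -4  (check: 221·1 + 46·(-4) = 37)
  q = 1: r = 9, s = 0 − 1·1 = -1, t = 1 − 1·(-4) = 5  (check: 221·(-1) + 46·5 = 9)
  q = 4: r = 1, s = 1 − 4·(-1) = 5, t = -4 − 4·5 = -24  (check: 221·5 + 46·(-24) = 1)
The row with r = 1 (the gcd) gives the Bezout coefficients s = 5, t = -24.
Result: 221 · (5) + 46 · (-24) = 1.

gcd(221, 46) = 1; s = 5, t = -24 (check: 221·5 + 46·(-24) = 1).


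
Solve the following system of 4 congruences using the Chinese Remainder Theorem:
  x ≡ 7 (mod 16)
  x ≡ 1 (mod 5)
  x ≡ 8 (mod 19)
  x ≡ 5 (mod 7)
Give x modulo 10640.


Product of moduli M = 16 · 5 · 19 · 7 = 10640.
Merge one congruence at a time:
  Start: x ≡ 7 (mod 16).
  Combine with x ≡ 1 (mod 5); new modulus lcm = 80.
    Write x = 7 + 16·t and substitute into x ≡ 1 (mod 5): 16·t ≡ 1 − 7 = -6 (mod 5).
    Reduce coefficients mod 5: 1·t ≡ 4 (mod 5).
    So t ≡ 4 (mod 5).
    Then x = 7 + 16·4 = 71, valid modulo lcm(16, 5) = 80: x ≡ 71 (mod 80).
  Combine with x ≡ 8 (mod 19); new modulus lcm = 1520.
    Write x = 71 + 80·t and substitute into x ≡ 8 (mod 19): 80·t ≡ 8 − 71 = -63 (mod 19).
    Reduce coefficients mod 19: 4·t ≡ 13 (mod 19).
    The inverse of 4 mod 19 is 5 (since 4·5 = 20 = 1·19 + 1), so t ≡ 5·13 = 65 ≡ 8 (mod 19).
    Then x = 71 + 80·8 = 711, valid modulo lcm(80, 19) = 1520: x ≡ 711 (mod 1520).
  Combine with x ≡ 5 (mod 7); new modulus lcm = 10640.
    Write x = 711 + 1520·t and substitute into x ≡ 5 (mod 7): 1520·t ≡ 5 − 711 = -706 (mod 7).
    Reduce coefficients mod 7: 1·t ≡ 1 (mod 7).
    So t ≡ 1 (mod 7).
    Then x = 711 + 1520·1 = 2231, valid modulo lcm(1520, 7) = 10640: x ≡ 2231 (mod 10640).
Verify against each original: 2231 mod 16 = 7, 2231 mod 5 = 1, 2231 mod 19 = 8, 2231 mod 7 = 5.

x ≡ 2231 (mod 10640).


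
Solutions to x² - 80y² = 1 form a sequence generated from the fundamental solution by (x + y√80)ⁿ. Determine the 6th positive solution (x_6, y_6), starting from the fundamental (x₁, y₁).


Step 1: Find the fundamental solution (x₁, y₁) of x² - 80y² = 1.
  Expand √80 as a continued fraction. a₀ = ⌊√80⌋ = 8; iterate m_{k+1} = d_k·a_k − m_k, d_{k+1} = (80 − m_{k+1}²)/d_k, a_{k+1} = ⌊(a₀ + m_{k+1})/d_{k+1}⌋ (starting m₀ = 0, d₀ = 1), with convergents p_k = a_k·p_{k-1} + p_{k-2}, q_k = a_k·q_{k-1} + q_{k-2} (p₋₁ = 1, q₋₁ = 0):
  k = 0: a₀ = 8; p₀/q₀ = 8/1; p₀² − 80·q₀² = 64 − 80 = -16.
  k = 1: m = 8, d = 16, a = ⌊(8 + 8)/16⌋ = 1; p/q = (1·8 + 1)/(1·1 + 0) = 9/1; p² − 80·q² = 81 − 80 = 1.
  The first convergent with p² − 80·q² = 1 gives the fundamental solution (x₁, y₁) = (9, 1).
Step 2: Apply the recurrence (x_{n+1}, y_{n+1}) = (x₁x_n + 80y₁y_n, x₁y_n + y₁x_n) repeatedly.
  From (x_1, y_1) = (9, 1): x_2 = 9·9 + 80·1·1 = 161; y_2 = 9·1 + 1·9 = 18.
  From (x_2, y_2) = (161, 18): x_3 = 9·161 + 80·1·18 = 2889; y_3 = 9·18 + 1·161 = 323.
  From (x_3, y_3) = (2889, 323): x_4 = 9·2889 + 80·1·323 = 51841; y_4 = 9·323 + 1·2889 = 5796.
  From (x_4, y_4) = (51841, 5796): x_5 = 9·51841 + 80·1·5796 = 930249; y_5 = 9·5796 + 1·51841 = 104005.
  From (x_5, y_5) = (930249, 104005): x_6 = 9·930249 + 80·1·104005 = 16692641; y_6 = 9·104005 + 1·930249 = 1866294.
Step 3: Verify x_6² - 80·y_6² = 278644263554881 - 278644263554880 = 1 (should be 1). ✓

(x_1, y_1) = (9, 1); (x_6, y_6) = (16692641, 1866294).


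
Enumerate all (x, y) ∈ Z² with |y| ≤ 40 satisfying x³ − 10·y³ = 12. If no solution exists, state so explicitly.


The equation is x³ - 10y³ = 12. For fixed y, x³ = 10·y³ + 12, so a solution requires the RHS to be a perfect cube.
Strategy: iterate y from -40 to 40, compute RHS = 10·y³ + 12, and check whether it is a (positive or negative) perfect cube.
Check small values of y:
  y = 0: RHS = 12 is not a perfect cube.
  y = 1: RHS = 22 is not a perfect cube.
  y = -1: RHS = 2 is not a perfect cube.
  y = 2: RHS = 92 is not a perfect cube.
  y = -2: RHS = -68 is not a perfect cube.
  y = 3: RHS = 282 is not a perfect cube.
  y = -3: RHS = -258 is not a perfect cube.
Continuing the search up to |y| = 40 finds no solutions either.
No (x, y) in the scanned range satisfies the equation.

No integer solutions with |y| ≤ 40.


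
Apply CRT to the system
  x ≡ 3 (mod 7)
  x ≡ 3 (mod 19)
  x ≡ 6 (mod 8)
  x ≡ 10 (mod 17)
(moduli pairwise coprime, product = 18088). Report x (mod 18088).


Product of moduli M = 7 · 19 · 8 · 17 = 18088.
Merge one congruence at a time:
  Start: x ≡ 3 (mod 7).
  Combine with x ≡ 3 (mod 19); new modulus lcm = 133.
    Write x = 3 + 7·t and substitute into x ≡ 3 (mod 19): 7·t ≡ 3 − 3 = 0 (mod 19).
    The inverse of 7 mod 19 is 11 (since 7·11 = 77 = 4·19 + 1), so t ≡ 11·0 = 0 ≡ 0 (mod 19).
    Then x = 3 + 7·0 = 3, valid modulo lcm(7, 19) = 133: x ≡ 3 (mod 133).
  Combine with x ≡ 6 (mod 8); new modulus lcm = 1064.
    Write x = 3 + 133·t and substitute into x ≡ 6 (mod 8): 133·t ≡ 6 − 3 = 3 (mod 8).
    Reduce coefficients mod 8: 5·t ≡ 3 (mod 8).
    The inverse of 5 mod 8 is 5 (since 5·5 = 25 = 3·8 + 1), so t ≡ 5·3 = 15 ≡ 7 (mod 8).
    Then x = 3 + 133·7 = 934, valid modulo lcm(133, 8) = 1064: x ≡ 934 (mod 1064).
  Combine with x ≡ 10 (mod 17); new modulus lcm = 18088.
    Write x = 934 + 1064·t and substitute into x ≡ 10 (mod 17): 1064·t ≡ 10 − 934 = -924 (mod 17).
    Reduce coefficients mod 17: 10·t ≡ 11 (mod 17).
    The inverse of 10 mod 17 is 12 (since 10·12 = 120 = 7·17 + 1), so t ≡ 12·11 = 132 ≡ 13 (mod 17).
    Then x = 934 + 1064·13 = 14766, valid modulo lcm(1064, 17) = 18088: x ≡ 14766 (mod 18088).
Verify against each original: 14766 mod 7 = 3, 14766 mod 19 = 3, 14766 mod 8 = 6, 14766 mod 17 = 10.

x ≡ 14766 (mod 18088).


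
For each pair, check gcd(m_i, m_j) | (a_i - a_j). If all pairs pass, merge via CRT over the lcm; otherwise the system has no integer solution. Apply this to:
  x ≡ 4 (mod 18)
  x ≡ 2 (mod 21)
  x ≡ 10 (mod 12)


Moduli 18, 21, 12 are not pairwise coprime, so CRT works modulo lcm(m_i) when all pairwise compatibility conditions hold.
Pairwise compatibility: gcd(m_i, m_j) must divide a_i - a_j for every pair.
Merge one congruence at a time:
  Start: x ≡ 4 (mod 18).
  Combine with x ≡ 2 (mod 21): gcd(18, 21) = 3, and 2 - 4 = -2 is NOT divisible by 3.
    ⇒ system is inconsistent (no integer solution).

No solution (the system is inconsistent).


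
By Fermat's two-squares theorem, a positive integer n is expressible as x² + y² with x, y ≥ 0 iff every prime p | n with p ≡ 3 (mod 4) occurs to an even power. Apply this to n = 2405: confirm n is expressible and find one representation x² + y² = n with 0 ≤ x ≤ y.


Step 1: Factor n = 2405 = 5 · 13 · 37.
Step 2: Check the mod-4 condition on each prime factor: 5 ≡ 1 (mod 4), exponent 1; 13 ≡ 1 (mod 4), exponent 1; 37 ≡ 1 (mod 4), exponent 1.
All primes ≡ 3 (mod 4) appear to even exponent (or don't appear), so by the two-squares theorem n IS expressible as a sum of two squares.
Step 3: Build a representation. Here n = 5 · 13 · 37 is a product of primes ≡ 1 (mod 4). Each prime p ≡ 1 (mod 4) is itself a sum of two squares; find a² by testing p − a² for a perfect square:
  5: 5 − 1² = 4 = 2² ⇒ 5 = 1² + 2².
  13: 13 − 1² = 12, 13 − 2² = 9 = 3² ⇒ 13 = 2² + 3².
  37: 37 − 1² = 36 = 6² ⇒ 37 = 1² + 6².
  Combine using the Brahmagupta–Fibonacci identity (a² + b²)(c² + d²) = (ac − bd)² + (ad + bc)² = (ac + bd)² + (ad − bc)²:
  5 · 13 = 65: from (1² + 2²)(2² + 3²), take (1·2 − 2·3, 1·3 + 2·2) = (2 − 6, 3 + 4) = (-4, 7); dropping signs (only squares matter) gives (4, 7); check 4² + 7² = 16 + 49 = 65 ✓.
  65 · 37 = 2405: from (4² + 7²)(1² + 6²), take (4·1 − 7·6, 4·6 + 7·1) = (4 − 42, 24 + 7) = (-38, 31); dropping signs (only squares matter) gives (38, 31); check 38² + 31² = 1444 + 961 = 2405 ✓.
Step 4: Order so x ≤ y and verify: 31² + 38² = 961 + 1444 = 2405 = n. ✓

n = 2405 = 31² + 38² (one valid representation with x ≤ y).


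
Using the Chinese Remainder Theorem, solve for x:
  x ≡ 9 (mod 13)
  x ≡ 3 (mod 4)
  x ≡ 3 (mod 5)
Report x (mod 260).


Moduli 13, 4, 5 are pairwise coprime; by CRT there is a unique solution modulo M = 13 · 4 · 5 = 260.
Solve pairwise, accumulating the modulus:
  Start with x ≡ 9 (mod 13).
  Combine with x ≡ 3 (mod 4): since gcd(13, 4) = 1, we get a unique residue mod 52.
    Write x = 9 + 13·t and substitute into x ≡ 3 (mod 4): 13·t ≡ 3 − 9 = -6 (mod 4).
    Reduce coefficients mod 4: 1·t ≡ 2 (mod 4).
    So t ≡ 2 (mod 4).
    Then x = 9 + 13·2 = 35, valid modulo lcm(13, 4) = 52: x ≡ 35 (mod 52).
  Combine with x ≡ 3 (mod 5): since gcd(52, 5) = 1, we get a unique residue mod 260.
    Write x = 35 + 52·t and substitute into x ≡ 3 (mod 5): 52·t ≡ 3 − 35 = -32 (mod 5).
    Reduce coefficients mod 5: 2·t ≡ 3 (mod 5).
    The inverse of 2 mod 5 is 3 (since 2·3 = 6 = 1·5 + 1), so t ≡ 3·3 = 9 ≡ 4 (mod 5).
    Then x = 35 + 52·4 = 243, valid modulo lcm(52, 5) = 260: x ≡ 243 (mod 260).
Verify: 243 mod 13 = 9 ✓, 243 mod 4 = 3 ✓, 243 mod 5 = 3 ✓.

x ≡ 243 (mod 260).


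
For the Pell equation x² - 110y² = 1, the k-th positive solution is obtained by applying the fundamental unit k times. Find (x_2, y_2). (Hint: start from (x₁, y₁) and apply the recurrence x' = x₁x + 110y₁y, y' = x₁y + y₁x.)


Step 1: Find the fundamental solution (x₁, y₁) of x² - 110y² = 1.
  Expand √110 as a continued fraction. a₀ = ⌊√110⌋ = 10; iterate m_{k+1} = d_k·a_k − m_k, d_{k+1} = (110 − m_{k+1}²)/d_k, a_{k+1} = ⌊(a₀ + m_{k+1})/d_{k+1}⌋ (starting m₀ = 0, d₀ = 1), with convergents p_k = a_k·p_{k-1} + p_{k-2}, q_k = a_k·q_{k-1} + q_{k-2} (p₋₁ = 1, q₋₁ = 0):
  k = 0: a₀ = 10; p₀/q₀ = 10/1; p₀² − 110·q₀² = 100 − 110 = -10.
  k = 1: m = 10, d = 10, a = ⌊(10 + 10)/10⌋ = 2; p/q = (2·10 + 1)/(2·1 + 0) = 21/2; p² − 110·q² = 441 − 440 = 1.
  The first convergent with p² − 110·q² = 1 gives the fundamental solution (x₁, y₁) = (21, 2).
Step 2: Apply the recurrence (x_{n+1}, y_{n+1}) = (x₁x_n + 110y₁y_n, x₁y_n + y₁x_n) repeatedly.
  From (x_1, y_1) = (21, 2): x_2 = 21·21 + 110·2·2 = 881; y_2 = 21·2 + 2·21 = 84.
Step 3: Verify x_2² - 110·y_2² = 776161 - 776160 = 1 (should be 1). ✓

(x_1, y_1) = (21, 2); (x_2, y_2) = (881, 84).


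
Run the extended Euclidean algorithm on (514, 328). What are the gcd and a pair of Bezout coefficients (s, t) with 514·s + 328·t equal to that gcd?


Euclidean algorithm on (514, 328) — divide until remainder is 0:
  514 = 1 · 328 + 186
  328 = 1 · 186 + 142
  186 = 1 · 142 + 44
  142 = 3 · 44 + 10
  44 = 4 · 10 + 4
  10 = 2 · 4 + 2
  4 = 2 · 2 + 0
gcd(514, 328) = 2.
Track Bezout coefficients alongside the remainders: start with r₀ = 514 = a·1 + b·0 (s = 1, t = 0) and r₁ = 328 = a·0 + b·1 (s = 0, t = 1); each new remainder r_{k+1} = r_{k-1} − q_k·r_k inherits s_{k+1} = s_{k-1} − q_k·s_k, t_{k+1} = t_{k-1} − q_k·t_k, so r_k = a·s_k + b·t_k at every step:
  q = 1: r = 186, s = 1 − 1·0 = 1, t = 0 − 1·1 = -1  (check: 514·1 + 328·(-1) = 186)
  q = 1: r = 142, s = 0 − 1·1 = -1, t = 1 − 1·(-1) = 2  (check: 514·(-1) + 328·2 = 142)
  q = 1: r = 44, s = 1 − 1·(-1) = 2, t = -1 − 1·2 = -3  (check: 514·2 + 328·(-3) = 44)
  q = 3: r = 10, s = -1 − 3·2 = -7, t = 2 − 3·(-3) = 11  (check: 514·(-7) + 328·11 = 10)
  q = 4: r = 4, s = 2 − 4·(-7) = 30, t = -3 − 4·11 = -47  (check: 514·30 + 328·(-47) = 4)
  q = 2: r = 2, s = -7 − 2·30 = -67, t = 11 − 2·(-47) = 105  (check: 514·(-67) + 328·105 = 2)
The row with r = 2 (the gcd) gives the Bezout coefficients s = -67, t = 105.
Result: 514 · (-67) + 328 · (105) = 2.

gcd(514, 328) = 2; s = -67, t = 105 (check: 514·(-67) + 328·105 = 2).


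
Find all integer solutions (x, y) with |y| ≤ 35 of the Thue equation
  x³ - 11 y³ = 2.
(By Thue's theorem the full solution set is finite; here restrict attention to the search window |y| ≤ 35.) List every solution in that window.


The equation is x³ - 11y³ = 2. For fixed y, x³ = 11·y³ + 2, so a solution requires the RHS to be a perfect cube.
Strategy: iterate y from -35 to 35, compute RHS = 11·y³ + 2, and check whether it is a (positive or negative) perfect cube.
Check small values of y:
  y = 0: RHS = 2 is not a perfect cube.
  y = 1: RHS = 13 is not a perfect cube.
  y = -1: RHS = -9 is not a perfect cube.
  y = 2: RHS = 90 is not a perfect cube.
  y = -2: RHS = -86 is not a perfect cube.
  y = 3: RHS = 299 is not a perfect cube.
  y = -3: RHS = -295 is not a perfect cube.
Continuing the search up to |y| = 35 finds no solutions either.
No (x, y) in the scanned range satisfies the equation.

No integer solutions with |y| ≤ 35.


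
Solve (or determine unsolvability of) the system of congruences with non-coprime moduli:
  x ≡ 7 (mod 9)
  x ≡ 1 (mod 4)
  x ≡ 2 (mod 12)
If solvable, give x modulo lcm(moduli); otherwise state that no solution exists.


Moduli 9, 4, 12 are not pairwise coprime, so CRT works modulo lcm(m_i) when all pairwise compatibility conditions hold.
Pairwise compatibility: gcd(m_i, m_j) must divide a_i - a_j for every pair.
Merge one congruence at a time:
  Start: x ≡ 7 (mod 9).
  Combine with x ≡ 1 (mod 4): gcd(9, 4) = 1; 1 - 7 = -6, which IS divisible by 1, so compatible.
    Write x = 7 + 9·t and substitute into x ≡ 1 (mod 4): 9·t ≡ 1 − 7 = -6 (mod 4).
    Reduce coefficients mod 4: 1·t ≡ 2 (mod 4).
    So t ≡ 2 (mod 4).
    Then x = 7 + 9·2 = 25, valid modulo lcm(9, 4) = 36: x ≡ 25 (mod 36).
  Combine with x ≡ 2 (mod 12): gcd(36, 12) = 12, and 2 - 25 = -23 is NOT divisible by 12.
    ⇒ system is inconsistent (no integer solution).

No solution (the system is inconsistent).


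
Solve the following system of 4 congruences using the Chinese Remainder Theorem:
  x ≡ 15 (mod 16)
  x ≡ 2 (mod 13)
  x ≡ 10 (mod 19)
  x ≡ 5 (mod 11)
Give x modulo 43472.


Product of moduli M = 16 · 13 · 19 · 11 = 43472.
Merge one congruence at a time:
  Start: x ≡ 15 (mod 16).
  Combine with x ≡ 2 (mod 13); new modulus lcm = 208.
    Write x = 15 + 16·t and substitute into x ≡ 2 (mod 13): 16·t ≡ 2 − 15 = -13 (mod 13).
    Reduce coefficients mod 13: 3·t ≡ 0 (mod 13).
    The inverse of 3 mod 13 is 9 (since 3·9 = 27 = 2·13 + 1), so t ≡ 9·0 = 0 ≡ 0 (mod 13).
    Then x = 15 + 16·0 = 15, valid modulo lcm(16, 13) = 208: x ≡ 15 (mod 208).
  Combine with x ≡ 10 (mod 19); new modulus lcm = 3952.
    Write x = 15 + 208·t and substitute into x ≡ 10 (mod 19): 208·t ≡ 10 − 15 = -5 (mod 19).
    Reduce coefficients mod 19: 18·t ≡ 14 (mod 19).
    The inverse of 18 mod 19 is 18 (since 18·18 = 324 = 17·19 + 1), so t ≡ 18·14 = 252 ≡ 5 (mod 19).
    Then x = 15 + 208·5 = 1055, valid modulo lcm(208, 19) = 3952: x ≡ 1055 (mod 3952).
  Combine with x ≡ 5 (mod 11); new modulus lcm = 43472.
    Write x = 1055 + 3952·t and substitute into x ≡ 5 (mod 11): 3952·t ≡ 5 − 1055 = -1050 (mod 11).
    Reduce coefficients mod 11: 3·t ≡ 6 (mod 11).
    The inverse of 3 mod 11 is 4 (since 3·4 = 12 = 1·11 + 1), so t ≡ 4·6 = 24 ≡ 2 (mod 11).
    Then x = 1055 + 3952·2 = 8959, valid modulo lcm(3952, 11) = 43472: x ≡ 8959 (mod 43472).
Verify against each original: 8959 mod 16 = 15, 8959 mod 13 = 2, 8959 mod 19 = 10, 8959 mod 11 = 5.

x ≡ 8959 (mod 43472).


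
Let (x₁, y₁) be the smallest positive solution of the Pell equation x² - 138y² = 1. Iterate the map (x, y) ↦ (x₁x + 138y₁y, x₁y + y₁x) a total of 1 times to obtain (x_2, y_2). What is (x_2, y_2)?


Step 1: Find the fundamental solution (x₁, y₁) of x² - 138y² = 1.
  Expand √138 as a continued fraction. a₀ = ⌊√138⌋ = 11; iterate m_{k+1} = d_k·a_k − m_k, d_{k+1} = (138 − m_{k+1}²)/d_k, a_{k+1} = ⌊(a₀ + m_{k+1})/d_{k+1}⌋ (starting m₀ = 0, d₀ = 1), with convergents p_k = a_k·p_{k-1} + p_{k-2}, q_k = a_k·q_{k-1} + q_{k-2} (p₋₁ = 1, q₋₁ = 0):
  k = 0: a₀ = 11; p₀/q₀ = 11/1; p₀² − 138·q₀² = 121 − 138 = -17.
  k = 1: m = 11, d = 17, a = ⌊(11 + 11)/17⌋ = 1; p/q = (1·11 + 1)/(1·1 + 0) = 12/1; p² − 138·q² = 144 − 138 = 6.
  k = 2: m = 6, d = 6, a = ⌊(11 + 6)/6⌋ = 2; p/q = (2·12 + 11)/(2·1 + 1) = 35/3; p² − 138·q² = 1225 − 1242 = -17.
  k = 3: m = 6, d = 17, a = ⌊(11 + 6)/17⌋ = 1; p/q = (1·35 + 12)/(1·3 + 1) = 47/4; p² − 138·q² = 2209 − 2208 = 1.
  The first convergent with p² − 138·q² = 1 gives the fundamental solution (x₁, y₁) = (47, 4).
Step 2: Apply the recurrence (x_{n+1}, y_{n+1}) = (x₁x_n + 138y₁y_n, x₁y_n + y₁x_n) repeatedly.
  From (x_1, y_1) = (47, 4): x_2 = 47·47 + 138·4·4 = 4417; y_2 = 47·4 + 4·47 = 376.
Step 3: Verify x_2² - 138·y_2² = 19509889 - 19509888 = 1 (should be 1). ✓

(x_1, y_1) = (47, 4); (x_2, y_2) = (4417, 376).


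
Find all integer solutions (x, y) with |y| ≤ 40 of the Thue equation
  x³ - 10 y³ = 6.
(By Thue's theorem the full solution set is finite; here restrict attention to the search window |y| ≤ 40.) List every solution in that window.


The equation is x³ - 10y³ = 6. For fixed y, x³ = 10·y³ + 6, so a solution requires the RHS to be a perfect cube.
Strategy: iterate y from -40 to 40, compute RHS = 10·y³ + 6, and check whether it is a (positive or negative) perfect cube.
Check small values of y:
  y = 0: RHS = 6 is not a perfect cube.
  y = 1: RHS = 16 is not a perfect cube.
  y = -1: RHS = -4 is not a perfect cube.
  y = 2: RHS = 86 is not a perfect cube.
  y = -2: RHS = -74 is not a perfect cube.
  y = 3: RHS = 276 is not a perfect cube.
  y = -3: RHS = -264 is not a perfect cube.
Continuing the search up to |y| = 40 finds no solutions either.
No (x, y) in the scanned range satisfies the equation.

No integer solutions with |y| ≤ 40.


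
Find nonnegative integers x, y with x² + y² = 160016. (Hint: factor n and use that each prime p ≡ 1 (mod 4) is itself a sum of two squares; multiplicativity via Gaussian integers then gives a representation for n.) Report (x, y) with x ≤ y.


Step 1: Factor n = 160016 = 2^4 · 73 · 137.
Step 2: Check the mod-4 condition on each prime factor: 2 = 2 (special); 73 ≡ 1 (mod 4), exponent 1; 137 ≡ 1 (mod 4), exponent 1.
All primes ≡ 3 (mod 4) appear to even exponent (or don't appear), so by the two-squares theorem n IS expressible as a sum of two squares.
Step 3: Build a representation. Group n = k² · m with k = 4 and m = 73 · 137 = 10001 (a product of primes ≡ 1 (mod 4)); a representation of m scales to one of n via (k·x)² + (k·y)² = k²(x² + y²). Each prime p ≡ 1 (mod 4) is itself a sum of two squares; find a² by testing p − a² for a perfect square:
  73: 73 − 1² = 72, 73 − 2² = 69, 73 − 3² = 64 = 8² ⇒ 73 = 3² + 8².
  137: 137 − 1² = 136, 137 − 2² = 133, 137 − 3² = 128, 137 − 4² = 121 = 11² ⇒ 137 = 4² + 11².
  Combine using the Brahmagupta–Fibonacci identity (a² + b²)(c² + d²) = (ac − bd)² + (ad + bc)² = (ac + bd)² + (ad − bc)²:
  73 · 137 = 10001: from (3² + 8²)(4² + 11²), take (3·4 − 8·11, 3·11 + 8·4) = (12 − 88, 33 + 32) = (-76, 65); dropping signs (only squares matter) gives (76, 65); check 76² + 65² = 5776 + 4225 = 10001 ✓.
  Scale by k = 4: (4·76, 4·65) = (304, 260).
Step 4: Order so x ≤ y and verify: 260² + 304² = 67600 + 92416 = 160016 = n. ✓

n = 160016 = 260² + 304² (one valid representation with x ≤ y).


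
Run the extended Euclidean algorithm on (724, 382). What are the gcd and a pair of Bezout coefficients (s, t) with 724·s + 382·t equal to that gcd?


Euclidean algorithm on (724, 382) — divide until remainder is 0:
  724 = 1 · 382 + 342
  382 = 1 · 342 + 40
  342 = 8 · 40 + 22
  40 = 1 · 22 + 18
  22 = 1 · 18 + 4
  18 = 4 · 4 + 2
  4 = 2 · 2 + 0
gcd(724, 382) = 2.
Track Bezout coefficients alongside the remainders: start with r₀ = 724 = a·1 + b·0 (s = 1, t = 0) and r₁ = 382 = a·0 + b·1 (s = 0, t = 1); each new remainder r_{k+1} = r_{k-1} − q_k·r_k inherits s_{k+1} = s_{k-1} − q_k·s_k, t_{k+1} = t_{k-1} − q_k·t_k, so r_k = a·s_k + b·t_k at every step:
  q = 1: r = 342, s = 1 − 1·0 = 1, t = 0 − 1·1 = -1  (check: 724·1 + 382·(-1) = 342)
  q = 1: r = 40, s = 0 − 1·1 = -1, t = 1 − 1·(-1) = 2  (check: 724·(-1) + 382·2 = 40)
  q = 8: r = 22, s = 1 − 8·(-1) = 9, t = -1 − 8·2 = -17  (check: 724·9 + 382·(-17) = 22)
  q = 1: r = 18, s = -1 − 1·9 = -10, t = 2 − 1·(-17) = 19  (check: 724·(-10) + 382·19 = 18)
  q = 1: r = 4, s = 9 − 1·(-10) = 19, t = -17 − 1·19 = -36  (check: 724·19 + 382·(-36) = 4)
  q = 4: r = 2, s = -10 − 4·19 = -86, t = 19 − 4·(-36) = 163  (check: 724·(-86) + 382·163 = 2)
The row with r = 2 (the gcd) gives the Bezout coefficients s = -86, t = 163.
Result: 724 · (-86) + 382 · (163) = 2.

gcd(724, 382) = 2; s = -86, t = 163 (check: 724·(-86) + 382·163 = 2).


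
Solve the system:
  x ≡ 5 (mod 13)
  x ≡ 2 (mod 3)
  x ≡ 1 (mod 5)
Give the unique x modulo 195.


Moduli 13, 3, 5 are pairwise coprime; by CRT there is a unique solution modulo M = 13 · 3 · 5 = 195.
Solve pairwise, accumulating the modulus:
  Start with x ≡ 5 (mod 13).
  Combine with x ≡ 2 (mod 3): since gcd(13, 3) = 1, we get a unique residue mod 39.
    Write x = 5 + 13·t and substitute into x ≡ 2 (mod 3): 13·t ≡ 2 − 5 = -3 (mod 3).
    Reduce coefficients mod 3: 1·t ≡ 0 (mod 3).
    So t ≡ 0 (mod 3).
    Then x = 5 + 13·0 = 5, valid modulo lcm(13, 3) = 39: x ≡ 5 (mod 39).
  Combine with x ≡ 1 (mod 5): since gcd(39, 5) = 1, we get a unique residue mod 195.
    Write x = 5 + 39·t and substitute into x ≡ 1 (mod 5): 39·t ≡ 1 − 5 = -4 (mod 5).
    Reduce coefficients mod 5: 4·t ≡ 1 (mod 5).
    The inverse of 4 mod 5 is 4 (since 4·4 = 16 = 3·5 + 1), so t ≡ 4·1 = 4 ≡ 4 (mod 5).
    Then x = 5 + 39·4 = 161, valid modulo lcm(39, 5) = 195: x ≡ 161 (mod 195).
Verify: 161 mod 13 = 5 ✓, 161 mod 3 = 2 ✓, 161 mod 5 = 1 ✓.

x ≡ 161 (mod 195).


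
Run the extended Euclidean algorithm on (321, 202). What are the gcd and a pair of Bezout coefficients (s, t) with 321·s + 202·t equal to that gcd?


Euclidean algorithm on (321, 202) — divide until remainder is 0:
  321 = 1 · 202 + 119
  202 = 1 · 119 + 83
  119 = 1 · 83 + 36
  83 = 2 · 36 + 11
  36 = 3 · 11 + 3
  11 = 3 · 3 + 2
  3 = 1 · 2 + 1
  2 = 2 · 1 + 0
gcd(321, 202) = 1.
Track Bezout coefficients alongside the remainders: start with r₀ = 321 = a·1 + b·0 (s = 1, t = 0) and r₁ = 202 = a·0 + b·1 (s = 0, t = 1); each new remainder r_{k+1} = r_{k-1} − q_k·r_k inherits s_{k+1} = s_{k-1} − q_k·s_k, t_{k+1} = t_{k-1} − q_k·t_k, so r_k = a·s_k + b·t_k at every step:
  q = 1: r = 119, s = 1 − 1·0 = 1, t = 0 − 1·1 = -1  (check: 321·1 + 202·(-1) = 119)
  q = 1: r = 83, s = 0 − 1·1 = -1, t = 1 − 1·(-1) = 2  (check: 321·(-1) + 202·2 = 83)
  q = 1: r = 36, s = 1 − 1·(-1) = 2, t = -1 − 1·2 = -3  (check: 321·2 + 202·(-3) = 36)
  q = 2: r = 11, s = -1 − 2·2 = -5, t = 2 − 2·(-3) = 8  (check: 321·(-5) + 202·8 = 11)
  q = 3: r = 3, s = 2 − 3·(-5) = 17, t = -3 − 3·8 = -27  (check: 321·17 + 202·(-27) = 3)
  q = 3: r = 2, s = -5 − 3·17 = -56, t = 8 − 3·(-27) = 89  (check: 321·(-56) + 202·89 = 2)
  q = 1: r = 1, s = 17 − 1·(-56) = 73, t = -27 − 1·89 = -116  (check: 321·73 + 202·(-116) = 1)
The row with r = 1 (the gcd) gives the Bezout coefficients s = 73, t = -116.
Result: 321 · (73) + 202 · (-116) = 1.

gcd(321, 202) = 1; s = 73, t = -116 (check: 321·73 + 202·(-116) = 1).


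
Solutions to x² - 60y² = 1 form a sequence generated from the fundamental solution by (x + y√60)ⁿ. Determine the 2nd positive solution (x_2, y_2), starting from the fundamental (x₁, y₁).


Step 1: Find the fundamental solution (x₁, y₁) of x² - 60y² = 1.
  Expand √60 as a continued fraction. a₀ = ⌊√60⌋ = 7; iterate m_{k+1} = d_k·a_k − m_k, d_{k+1} = (60 − m_{k+1}²)/d_k, a_{k+1} = ⌊(a₀ + m_{k+1})/d_{k+1}⌋ (starting m₀ = 0, d₀ = 1), with convergents p_k = a_k·p_{k-1} + p_{k-2}, q_k = a_k·q_{k-1} + q_{k-2} (p₋₁ = 1, q₋₁ = 0):
  k = 0: a₀ = 7; p₀/q₀ = 7/1; p₀² − 60·q₀² = 49 − 60 = -11.
  k = 1: m = 7, d = 11, a = ⌊(7 + 7)/11⌋ = 1; p/q = (1·7 + 1)/(1·1 + 0) = 8/1; p² − 60·q² = 64 − 60 = 4.
  k = 2: m = 4, d = 4, a = ⌊(7 + 4)/4⌋ = 2; p/q = (2·8 + 7)/(2·1 + 1) = 23/3; p² − 60·q² = 529 − 540 = -11.
  k = 3: m = 4, d = 11, a = ⌊(7 + 4)/11⌋ = 1; p/q = (1·23 + 8)/(1·3 + 1) = 31/4; p² − 60·q² = 961 − 960 = 1.
  The first convergent with p² − 60·q² = 1 gives the fundamental solution (x₁, y₁) = (31, 4).
Step 2: Apply the recurrence (x_{n+1}, y_{n+1}) = (x₁x_n + 60y₁y_n, x₁y_n + y₁x_n) repeatedly.
  From (x_1, y_1) = (31, 4): x_2 = 31·31 + 60·4·4 = 1921; y_2 = 31·4 + 4·31 = 248.
Step 3: Verify x_2² - 60·y_2² = 3690241 - 3690240 = 1 (should be 1). ✓

(x_1, y_1) = (31, 4); (x_2, y_2) = (1921, 248).


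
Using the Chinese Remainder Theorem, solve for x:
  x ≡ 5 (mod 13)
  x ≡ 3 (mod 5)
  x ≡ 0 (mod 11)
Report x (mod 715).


Moduli 13, 5, 11 are pairwise coprime; by CRT there is a unique solution modulo M = 13 · 5 · 11 = 715.
Solve pairwise, accumulating the modulus:
  Start with x ≡ 5 (mod 13).
  Combine with x ≡ 3 (mod 5): since gcd(13, 5) = 1, we get a unique residue mod 65.
    Write x = 5 + 13·t and substitute into x ≡ 3 (mod 5): 13·t ≡ 3 − 5 = -2 (mod 5).
    Reduce coefficients mod 5: 3·t ≡ 3 (mod 5).
    The inverse of 3 mod 5 is 2 (since 3·2 = 6 = 1·5 + 1), so t ≡ 2·3 = 6 ≡ 1 (mod 5).
    Then x = 5 + 13·1 = 18, valid modulo lcm(13, 5) = 65: x ≡ 18 (mod 65).
  Combine with x ≡ 0 (mod 11): since gcd(65, 11) = 1, we get a unique residue mod 715.
    Write x = 18 + 65·t and substitute into x ≡ 0 (mod 11): 65·t ≡ 0 − 18 = -18 (mod 11).
    Reduce coefficients mod 11: 10·t ≡ 4 (mod 11).
    The inverse of 10 mod 11 is 10 (since 10·10 = 100 = 9·11 + 1), so t ≡ 10·4 = 40 ≡ 7 (mod 11).
    Then x = 18 + 65·7 = 473, valid modulo lcm(65, 11) = 715: x ≡ 473 (mod 715).
Verify: 473 mod 13 = 5 ✓, 473 mod 5 = 3 ✓, 473 mod 11 = 0 ✓.

x ≡ 473 (mod 715).


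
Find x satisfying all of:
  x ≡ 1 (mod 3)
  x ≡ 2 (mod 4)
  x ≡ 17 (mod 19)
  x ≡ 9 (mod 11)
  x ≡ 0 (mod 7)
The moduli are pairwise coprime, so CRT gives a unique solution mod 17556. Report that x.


Product of moduli M = 3 · 4 · 19 · 11 · 7 = 17556.
Merge one congruence at a time:
  Start: x ≡ 1 (mod 3).
  Combine with x ≡ 2 (mod 4); new modulus lcm = 12.
    Write x = 1 + 3·t and substitute into x ≡ 2 (mod 4): 3·t ≡ 2 − 1 = 1 (mod 4).
    The inverse of 3 mod 4 is 3 (since 3·3 = 9 = 2·4 + 1), so t ≡ 3·1 = 3 ≡ 3 (mod 4).
    Then x = 1 + 3·3 = 10, valid modulo lcm(3, 4) = 12: x ≡ 10 (mod 12).
  Combine with x ≡ 17 (mod 19); new modulus lcm = 228.
    Write x = 10 + 12·t and substitute into x ≡ 17 (mod 19): 12·t ≡ 17 − 10 = 7 (mod 19).
    The inverse of 12 mod 19 is 8 (since 12·8 = 96 = 5·19 + 1), so t ≡ 8·7 = 56 ≡ 18 (mod 19).
    Then x = 10 + 12·18 = 226, valid modulo lcm(12, 19) = 228: x ≡ 226 (mod 228).
  Combine with x ≡ 9 (mod 11); new modulus lcm = 2508.
    Write x = 226 + 228·t and substitute into x ≡ 9 (mod 11): 228·t ≡ 9 − 226 = -217 (mod 11).
    Reduce coefficients mod 11: 8·t ≡ 3 (mod 11).
    The inverse of 8 mod 11 is 7 (since 8·7 = 56 = 5·11 + 1), so t ≡ 7·3 = 21 ≡ 10 (mod 11).
    Then x = 226 + 228·10 = 2506, valid modulo lcm(228, 11) = 2508: x ≡ 2506 (mod 2508).
  Combine with x ≡ 0 (mod 7); new modulus lcm = 17556.
    Write x = 2506 + 2508·t and substitute into x ≡ 0 (mod 7): 2508·t ≡ 0 − 2506 = -2506 (mod 7).
    Reduce coefficients mod 7: 2·t ≡ 0 (mod 7).
    The inverse of 2 mod 7 is 4 (since 2·4 = 8 = 1·7 + 1), so t ≡ 4·0 = 0 ≡ 0 (mod 7).
    Then x = 2506 + 2508·0 = 2506, valid modulo lcm(2508, 7) = 17556: x ≡ 2506 (mod 17556).
Verify against each original: 2506 mod 3 = 1, 2506 mod 4 = 2, 2506 mod 19 = 17, 2506 mod 11 = 9, 2506 mod 7 = 0.

x ≡ 2506 (mod 17556).
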